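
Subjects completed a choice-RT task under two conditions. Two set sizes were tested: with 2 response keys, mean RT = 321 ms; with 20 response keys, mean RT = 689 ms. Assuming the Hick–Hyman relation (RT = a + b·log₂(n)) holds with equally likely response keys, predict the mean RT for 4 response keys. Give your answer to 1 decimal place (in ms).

431.8 ms

Fit slope and intercept:
  b = (689 − 321) / (log₂ 20 − log₂ 2) = 368 / (4.3219 − 1) = 110.779 ms/bit
  a = 321 − 110.779 × 1 = 210.221 ms
Then RT(4) = 210.221 + 110.779 × log₂ 4 = 210.221 + 110.779 × 2 ≈ 431.779 ms.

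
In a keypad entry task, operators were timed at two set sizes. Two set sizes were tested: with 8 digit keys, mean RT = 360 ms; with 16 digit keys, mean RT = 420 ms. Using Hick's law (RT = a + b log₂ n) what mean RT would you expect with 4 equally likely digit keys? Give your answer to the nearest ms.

RT is linear in log₂ n, so two points fix the line:
  b = (420 − 360) / (log₂ 16 − log₂ 8) = 60 / (4 − 3) = 60 ms/bit
  a = 360 − 60 × 3 = 180 ms
Then RT(4) = 180 + 60 × log₂ 4 = 180 + 60 × 2 ≈ 300.000 ms.

300 ms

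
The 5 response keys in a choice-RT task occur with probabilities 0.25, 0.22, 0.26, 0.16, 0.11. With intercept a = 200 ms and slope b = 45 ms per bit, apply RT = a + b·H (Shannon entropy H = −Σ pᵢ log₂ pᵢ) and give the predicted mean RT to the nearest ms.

302 ms

Entropy contributions −pᵢ log₂ pᵢ: 0.5000, 0.4806, 0.5053, 0.4230, 0.3503; sum H = 2.2592 bits.
RT = a + bH = 200 + 45·2.2592 = 301.66 ms.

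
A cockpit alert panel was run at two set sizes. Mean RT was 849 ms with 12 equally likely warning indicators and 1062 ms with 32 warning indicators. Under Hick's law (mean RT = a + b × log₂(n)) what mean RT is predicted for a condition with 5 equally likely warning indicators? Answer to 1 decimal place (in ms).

658.9 ms

With log₂ n on the abscissa the relation is linear; from the two conditions:
  b = (1062 − 849) / (log₂ 32 − log₂ 12) = 213 / (5 − 3.5850) = 150.526 ms/bit
  a = 849 − 150.526 × 3.5850 = 309.370 ms
Then RT(5) = 309.370 + 150.526 × log₂ 5 = 309.370 + 150.526 × 2.3219 ≈ 658.880 ms.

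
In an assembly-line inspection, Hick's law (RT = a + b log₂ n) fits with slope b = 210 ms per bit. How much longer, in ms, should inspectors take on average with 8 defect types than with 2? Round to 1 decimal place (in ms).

ΔRT = (a + b log₂ n₂) − (a + b log₂ n₁) = b·(log₂ n₂ − log₂ n₁).
log₂(8) − log₂(2) = log₂(8/2) = log₂(4) = 2.
ΔRT = 210 × 2.0000 = 420.000 ms.

420.0 ms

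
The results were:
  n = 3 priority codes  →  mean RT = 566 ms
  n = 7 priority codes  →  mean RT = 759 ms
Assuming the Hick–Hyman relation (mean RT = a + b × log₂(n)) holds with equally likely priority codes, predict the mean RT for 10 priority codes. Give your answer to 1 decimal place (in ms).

840.2 ms

Fit slope and intercept:
  b = (759 − 566) / (log₂ 7 − log₂ 3) = 193 / (2.8074 − 1.5850) = 157.887 ms/bit
  a = 566 − 157.887 × 1.5850 = 315.755 ms
Then RT(10) = 315.755 + 157.887 × log₂ 10 = 315.755 + 157.887 × 3.3219 ≈ 840.244 ms.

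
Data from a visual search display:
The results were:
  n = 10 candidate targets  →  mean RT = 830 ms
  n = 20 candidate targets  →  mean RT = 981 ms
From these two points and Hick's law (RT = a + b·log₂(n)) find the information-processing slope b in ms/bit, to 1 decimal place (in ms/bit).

151.0 ms/bit

The slope on a log₂ axis is (981 − 830) / (4.3219 − 3.3219) = 151.000 ms/bit.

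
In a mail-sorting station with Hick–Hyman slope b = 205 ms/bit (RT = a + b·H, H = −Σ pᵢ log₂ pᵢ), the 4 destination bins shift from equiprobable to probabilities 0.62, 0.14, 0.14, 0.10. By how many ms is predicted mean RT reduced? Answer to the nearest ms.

Equiprobable entropy H₀ = log₂ 4 = 2.0000 bits.
Skewed entropy H = −Σ pᵢ log₂ pᵢ = 1.5540 bits.
ΔRT = b·(H₀ − H) = 205 × 0.4460 = 91.43 ms.

91 ms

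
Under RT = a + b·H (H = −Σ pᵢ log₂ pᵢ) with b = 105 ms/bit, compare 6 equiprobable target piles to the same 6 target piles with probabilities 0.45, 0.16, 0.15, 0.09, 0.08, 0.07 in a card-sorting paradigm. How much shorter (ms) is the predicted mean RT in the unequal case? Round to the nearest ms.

The RT saving is b·ΔH. Equiprobable H₀ = log₂(6) = 2.5850 bits; with the given probabilities H = 2.2247 bits.
b·(H₀ − H) = 105 × (2.5850 − 2.2247) = 37.83 ms.

38 ms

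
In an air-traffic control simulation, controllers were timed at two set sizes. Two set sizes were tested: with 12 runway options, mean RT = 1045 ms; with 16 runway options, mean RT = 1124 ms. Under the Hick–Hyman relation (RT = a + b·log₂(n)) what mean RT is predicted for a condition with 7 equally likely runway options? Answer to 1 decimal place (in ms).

Fit slope and intercept:
  b = (1124 − 1045) / (log₂ 16 − log₂ 12) = 79 / (4 − 3.5850) = 190.344 ms/bit
  a = 1045 − 190.344 × 3.5850 = 362.623 ms
Then RT(7) = 362.623 + 190.344 × log₂ 7 = 362.623 + 190.344 × 2.8074 ≈ 896.987 ms.

897.0 ms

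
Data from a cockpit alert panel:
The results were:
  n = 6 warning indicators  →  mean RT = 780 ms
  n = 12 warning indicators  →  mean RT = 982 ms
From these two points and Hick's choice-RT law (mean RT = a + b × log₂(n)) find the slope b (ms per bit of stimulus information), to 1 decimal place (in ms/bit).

202.0 ms/bit

Slope: b = (982 − 780) / (log₂ 12 − log₂ 6) = 202/1.0000 = 202.000 ms/bit.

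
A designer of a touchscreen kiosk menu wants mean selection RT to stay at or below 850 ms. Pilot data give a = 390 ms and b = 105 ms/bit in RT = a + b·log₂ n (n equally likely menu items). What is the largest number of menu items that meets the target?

20

Information budget: (850 − 390)/105 = 4.3810 bits, so n ≤ 2^4.3810 = 20.835 → at most 20.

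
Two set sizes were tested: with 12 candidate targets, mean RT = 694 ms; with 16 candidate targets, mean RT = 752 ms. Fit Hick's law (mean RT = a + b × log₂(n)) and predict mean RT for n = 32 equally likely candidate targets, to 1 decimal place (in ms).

891.7 ms

Solve the two-equation system in a and b:
  b = (752 − 694) / (log₂ 16 − log₂ 12) = 58 / (4 − 3.5850) = 139.746 ms/bit
  a = 694 − 139.746 × 3.5850 = 193.014 ms
Then RT(32) = 193.014 + 139.746 × log₂ 32 = 193.014 + 139.746 × 5 ≈ 891.746 ms.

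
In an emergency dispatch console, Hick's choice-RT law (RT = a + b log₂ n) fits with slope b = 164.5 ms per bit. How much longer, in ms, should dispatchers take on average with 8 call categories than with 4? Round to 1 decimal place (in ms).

164.5 ms

ΔRT = (a + b log₂ n₂) − (a + b log₂ n₁) = b·(log₂ n₂ − log₂ n₁).
log₂(8) − log₂(4) = log₂(8/4) = log₂(2) = 1.
ΔRT = 164.5 × 1.0000 = 164.500 ms.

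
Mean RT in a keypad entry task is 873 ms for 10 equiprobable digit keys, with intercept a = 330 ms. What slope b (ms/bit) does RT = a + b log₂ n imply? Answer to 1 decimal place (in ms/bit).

b = (873 − 330) / log₂(10) = 543 / 3.3219 = 163.459 ms/bit.

163.5 ms/bit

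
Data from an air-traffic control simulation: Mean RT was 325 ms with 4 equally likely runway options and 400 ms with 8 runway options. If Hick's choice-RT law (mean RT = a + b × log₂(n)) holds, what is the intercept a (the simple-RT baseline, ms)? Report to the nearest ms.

Slope: b = (400 − 325) / (log₂ 8 − log₂ 4) = 75/1.0000 = 75 ms/bit.
a = RT₁ − b·log₂ n₁ = 325 − 75 × 2 = 175.000 ms.

175 ms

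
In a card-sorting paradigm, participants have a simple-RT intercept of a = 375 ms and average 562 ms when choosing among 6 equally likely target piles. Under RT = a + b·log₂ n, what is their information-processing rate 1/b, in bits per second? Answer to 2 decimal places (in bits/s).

13.82 bits/s

Choice component = 562 − 375 = 187 ms over log₂(6) = 2.5850 bits.
b = 187 / 2.5850 = 72.341 ms/bit, so 1/b = 13.823 bits/s.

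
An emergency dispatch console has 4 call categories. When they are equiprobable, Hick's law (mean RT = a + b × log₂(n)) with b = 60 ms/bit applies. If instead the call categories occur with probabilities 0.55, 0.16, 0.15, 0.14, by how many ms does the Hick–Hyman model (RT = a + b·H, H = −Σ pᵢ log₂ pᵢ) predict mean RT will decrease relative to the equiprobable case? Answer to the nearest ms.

Equiprobable entropy H₀ = log₂ 4 = 2.0000 bits.
Skewed entropy H = −Σ pᵢ log₂ pᵢ = 1.7050 bits.
ΔRT = b·(H₀ − H) = 60 × 0.2950 = 17.70 ms.

18 ms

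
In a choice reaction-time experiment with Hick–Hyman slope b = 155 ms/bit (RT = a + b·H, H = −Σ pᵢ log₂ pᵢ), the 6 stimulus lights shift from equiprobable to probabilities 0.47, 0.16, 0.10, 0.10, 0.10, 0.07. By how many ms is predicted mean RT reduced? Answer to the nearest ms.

The RT saving is b·ΔH. Equiprobable H₀ = log₂(6) = 2.5850 bits; with the given probabilities H = 2.2001 bits.
b·(H₀ − H) = 155 × (2.5850 − 2.2001) = 59.65 ms.

60 ms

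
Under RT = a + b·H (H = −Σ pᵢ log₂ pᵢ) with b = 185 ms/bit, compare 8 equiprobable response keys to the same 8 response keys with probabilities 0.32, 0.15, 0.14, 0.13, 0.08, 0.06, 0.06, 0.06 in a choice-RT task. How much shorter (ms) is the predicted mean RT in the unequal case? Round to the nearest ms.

The RT saving is b·ΔH. Equiprobable H₀ = log₂(8) = 3.0000 bits; with the given probabilities H = 2.7384 bits.
b·(H₀ − H) = 185 × (3.0000 − 2.7384) = 48.39 ms.

48 ms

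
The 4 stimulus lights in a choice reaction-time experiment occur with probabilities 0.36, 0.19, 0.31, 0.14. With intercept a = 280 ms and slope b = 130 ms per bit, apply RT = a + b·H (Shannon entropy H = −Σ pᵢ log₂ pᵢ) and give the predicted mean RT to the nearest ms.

528 ms

H = 0.36·log₂(1/0.36) + 0.19·log₂(1/0.19) + 0.31·log₂(1/0.31) + 0.14·log₂(1/0.14) = 1.9067 bits.
RT = 280 + 130 × 1.9067 = 527.88 ms.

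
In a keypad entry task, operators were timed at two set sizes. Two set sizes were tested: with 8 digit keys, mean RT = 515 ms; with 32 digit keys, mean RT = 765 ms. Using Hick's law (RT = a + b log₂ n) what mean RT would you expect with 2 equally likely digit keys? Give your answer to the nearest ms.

RT is linear in log₂ n, so two points fix the line:
  b = (765 − 515) / (log₂ 32 − log₂ 8) = 250 / (5 − 3) = 125 ms/bit
  a = 515 − 125 × 3 = 140 ms
Then RT(2) = 140 + 125 × log₂ 2 = 140 + 125 × 1 ≈ 265.000 ms.

265 ms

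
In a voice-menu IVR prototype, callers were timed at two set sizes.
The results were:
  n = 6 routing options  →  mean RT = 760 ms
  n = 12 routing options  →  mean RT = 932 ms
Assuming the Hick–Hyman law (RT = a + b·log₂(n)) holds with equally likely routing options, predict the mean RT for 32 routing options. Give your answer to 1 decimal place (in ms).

1175.4 ms

RT is linear in log₂ n, so two points fix the line:
  b = (932 − 760) / (log₂ 12 − log₂ 6) = 172 / (3.5850 − 2.5850) = 172.000 ms/bit
  a = 760 − 172.000 × 2.5850 = 315.386 ms
Then RT(32) = 315.386 + 172.000 × log₂ 32 = 315.386 + 172.000 × 5 ≈ 1175.386 ms.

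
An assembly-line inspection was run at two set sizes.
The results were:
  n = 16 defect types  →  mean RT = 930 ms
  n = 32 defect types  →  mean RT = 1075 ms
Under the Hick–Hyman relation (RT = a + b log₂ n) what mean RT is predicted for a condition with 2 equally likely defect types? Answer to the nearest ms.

495 ms

Solve the two-equation system in a and b:
  b = (1075 − 930) / (log₂ 32 − log₂ 16) = 145 / (5 − 4) = 145 ms/bit
  a = 930 − 145 × 4 = 350 ms
Then RT(2) = 350 + 145 × log₂ 2 = 350 + 145 × 1 ≈ 495.000 ms.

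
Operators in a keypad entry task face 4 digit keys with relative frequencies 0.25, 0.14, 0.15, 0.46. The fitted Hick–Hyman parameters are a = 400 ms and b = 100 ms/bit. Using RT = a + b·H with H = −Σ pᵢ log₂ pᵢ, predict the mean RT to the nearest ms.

582 ms

H = 0.25·log₂(1/0.25) + 0.14·log₂(1/0.14) + 0.15·log₂(1/0.15) + 0.46·log₂(1/0.46) = 1.8230 bits.
RT = 400 + 100 × 1.8230 = 582.30 ms.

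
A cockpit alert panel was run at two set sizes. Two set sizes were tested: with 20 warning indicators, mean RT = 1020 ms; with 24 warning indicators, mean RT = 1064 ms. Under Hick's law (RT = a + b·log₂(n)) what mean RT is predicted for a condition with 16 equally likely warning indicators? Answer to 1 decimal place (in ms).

966.1 ms

With log₂ n on the abscissa the relation is linear; from the two conditions:
  b = (1064 − 1020) / (log₂ 24 − log₂ 20) = 44 / (4.5850 − 4.3219) = 167.278 ms/bit
  a = 1020 − 167.278 × 4.3219 = 297.034 ms
Then RT(16) = 297.034 + 167.278 × log₂ 16 = 297.034 + 167.278 × 4 ≈ 966.148 ms.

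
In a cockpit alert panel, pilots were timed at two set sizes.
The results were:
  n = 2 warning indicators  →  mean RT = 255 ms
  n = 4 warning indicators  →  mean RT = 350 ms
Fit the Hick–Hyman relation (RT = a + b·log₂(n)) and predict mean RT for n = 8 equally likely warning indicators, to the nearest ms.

RT is linear in log₂ n, so two points fix the line:
  b = (350 − 255) / (log₂ 4 − log₂ 2) = 95 / (2 − 1) = 95 ms/bit
  a = 255 − 95 × 1 = 160 ms
Then RT(8) = 160 + 95 × log₂ 8 = 160 + 95 × 3 ≈ 445.000 ms.

445 ms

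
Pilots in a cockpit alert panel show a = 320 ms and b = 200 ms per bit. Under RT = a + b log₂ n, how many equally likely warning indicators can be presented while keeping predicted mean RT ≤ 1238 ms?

200·log₂ n ≤ 1238 − 320 = 918, giving log₂ n ≤ 4.5900 and n ≤ 24.084. The largest whole number is 24.

24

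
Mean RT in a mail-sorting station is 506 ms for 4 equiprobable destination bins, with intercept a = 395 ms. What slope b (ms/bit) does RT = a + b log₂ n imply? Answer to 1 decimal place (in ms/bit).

55.5 ms/bit

log₂(4) = 2 bits.
b = (RT − a)/log₂ n = (506 − 395) / 2 = 55.500 ms/bit.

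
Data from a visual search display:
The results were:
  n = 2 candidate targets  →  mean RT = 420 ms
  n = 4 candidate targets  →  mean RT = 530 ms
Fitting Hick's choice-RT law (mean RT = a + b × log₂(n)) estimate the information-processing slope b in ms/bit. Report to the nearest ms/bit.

110 ms/bit

b = (RT₂ − RT₁)/(log₂ n₂ − log₂ n₁) = (530 − 420)/(2 − 1) = 110 ms/bit.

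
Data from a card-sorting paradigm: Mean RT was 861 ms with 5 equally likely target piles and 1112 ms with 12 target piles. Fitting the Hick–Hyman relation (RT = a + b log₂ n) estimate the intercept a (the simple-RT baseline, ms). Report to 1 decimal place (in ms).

399.6 ms

The slope on a log₂ axis is (1112 − 861) / (3.5850 − 2.3219) = 198.728 ms/bit.
a = RT₁ − b·log₂ n₁ = 861 − 198.728 × 2.3219 = 399.568 ms.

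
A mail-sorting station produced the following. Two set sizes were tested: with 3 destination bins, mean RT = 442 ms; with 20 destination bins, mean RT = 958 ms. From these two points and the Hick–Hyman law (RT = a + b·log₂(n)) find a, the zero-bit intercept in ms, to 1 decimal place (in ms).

Slope: b = (958 − 442) / (log₂ 20 − log₂ 3) = 516/2.7370 = 188.530 ms/bit.
a = RT₁ − b·log₂ n₁ = 442 − 188.530 × 1.5850 = 143.187 ms.

143.2 ms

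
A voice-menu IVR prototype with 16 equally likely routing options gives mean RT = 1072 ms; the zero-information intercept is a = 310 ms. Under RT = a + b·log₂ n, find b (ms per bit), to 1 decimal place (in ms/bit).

190.5 ms/bit

log₂(16) = 4 bits.
b = (RT − a)/log₂ n = (1072 − 310) / 4 = 190.500 ms/bit.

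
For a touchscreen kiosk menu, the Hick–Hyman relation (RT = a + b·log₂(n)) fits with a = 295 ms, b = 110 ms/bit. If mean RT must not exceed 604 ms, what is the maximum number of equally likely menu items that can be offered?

Information budget: (604 − 295)/110 = 2.8091 bits, so n ≤ 2^2.8091 = 7.008 → at most 7.

7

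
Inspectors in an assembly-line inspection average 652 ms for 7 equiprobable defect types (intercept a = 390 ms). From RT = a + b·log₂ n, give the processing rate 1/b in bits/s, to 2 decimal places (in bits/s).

b = (652 − 390)/log₂ 7 = 262/2.8074 = 93.326 ms per bit = 0.09333 s/bit; the reciprocal is 10.715 bits/s.

10.72 bits/s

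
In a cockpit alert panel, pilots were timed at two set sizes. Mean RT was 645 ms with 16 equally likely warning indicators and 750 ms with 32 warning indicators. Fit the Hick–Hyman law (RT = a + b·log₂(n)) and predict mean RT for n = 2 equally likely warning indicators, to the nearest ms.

RT is linear in log₂ n, so two points fix the line:
  b = (750 − 645) / (log₂ 32 − log₂ 16) = 105 / (5 − 4) = 105 ms/bit
  a = 645 − 105 × 4 = 225 ms
Then RT(2) = 225 + 105 × log₂ 2 = 225 + 105 × 1 ≈ 330.000 ms.

330 ms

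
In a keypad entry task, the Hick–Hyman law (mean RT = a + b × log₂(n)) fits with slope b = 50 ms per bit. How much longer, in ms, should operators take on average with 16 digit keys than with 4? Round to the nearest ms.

100 ms

Only the slope matters, since a is common to both: ΔRT = b·log₂(n₂/n₁).
log₂(16) − log₂(4) = log₂(16/4) = log₂(4) = 2.
ΔRT = 50 × 2.0000 = 100.000 ms.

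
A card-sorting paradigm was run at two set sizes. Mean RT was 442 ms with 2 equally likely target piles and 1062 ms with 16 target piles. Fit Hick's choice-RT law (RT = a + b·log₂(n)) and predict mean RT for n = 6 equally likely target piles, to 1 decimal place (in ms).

769.6 ms

Fit slope and intercept:
  b = (1062 − 442) / (log₂ 16 − log₂ 2) = 620 / (4 − 1) = 206.667 ms/bit
  a = 442 − 206.667 × 1 = 235.333 ms
Then RT(6) = 235.333 + 206.667 × log₂ 6 = 235.333 + 206.667 × 2.5850 ≈ 769.559 ms.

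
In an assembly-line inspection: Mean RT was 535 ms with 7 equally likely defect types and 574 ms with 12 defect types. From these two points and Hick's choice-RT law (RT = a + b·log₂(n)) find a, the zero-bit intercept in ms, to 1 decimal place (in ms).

394.2 ms

b = (RT₂ − RT₁)/(log₂ n₂ − log₂ n₁) = (574 − 535)/(3.5850 − 2.8074) = 50.154 ms/bit.
a = RT₁ − b·log₂ n₁ = 535 − 50.154 × 2.8074 = 394.200 ms.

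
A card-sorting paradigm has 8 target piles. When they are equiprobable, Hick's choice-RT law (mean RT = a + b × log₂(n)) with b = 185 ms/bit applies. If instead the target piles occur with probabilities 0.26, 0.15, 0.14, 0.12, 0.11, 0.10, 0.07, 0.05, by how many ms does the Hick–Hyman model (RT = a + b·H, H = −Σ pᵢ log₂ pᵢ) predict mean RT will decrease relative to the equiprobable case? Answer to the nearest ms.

Equiprobable entropy H₀ = log₂ 8 = 3.0000 bits.
Skewed entropy H = −Σ pᵢ log₂ pᵢ = 2.8471 bits.
ΔRT = b·(H₀ − H) = 185 × 0.1529 = 28.28 ms.

28 ms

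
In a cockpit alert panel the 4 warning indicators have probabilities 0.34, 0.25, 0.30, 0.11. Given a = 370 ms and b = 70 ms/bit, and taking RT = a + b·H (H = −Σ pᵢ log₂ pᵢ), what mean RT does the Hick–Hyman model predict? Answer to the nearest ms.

H = 0.34·log₂(1/0.34) + 0.25·log₂(1/0.25) + 0.30·log₂(1/0.30) + 0.11·log₂(1/0.11) = 1.9006 bits.
RT = 370 + 70 × 1.9006 = 503.04 ms.

503 ms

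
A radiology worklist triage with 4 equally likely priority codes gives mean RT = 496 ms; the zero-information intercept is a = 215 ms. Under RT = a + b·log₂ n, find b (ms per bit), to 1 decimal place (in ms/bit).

140.5 ms/bit

4 alternatives carry log₂ 4 = 2 bits; the choice cost is 496 − 215 = 281 ms, so b = 281/2 = 140.500 ms/bit.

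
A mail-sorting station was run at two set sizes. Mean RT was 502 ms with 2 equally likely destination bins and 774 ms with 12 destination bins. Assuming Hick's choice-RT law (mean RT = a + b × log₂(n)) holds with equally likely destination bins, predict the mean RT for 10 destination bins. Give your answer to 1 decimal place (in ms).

746.3 ms

Solve the two-equation system in a and b:
  b = (774 − 502) / (log₂ 12 − log₂ 2) = 272 / (3.5850 − 1) = 105.224 ms/bit
  a = 502 − 105.224 × 1 = 396.776 ms
Then RT(10) = 396.776 + 105.224 × log₂ 10 = 396.776 + 105.224 × 3.3219 ≈ 746.322 ms.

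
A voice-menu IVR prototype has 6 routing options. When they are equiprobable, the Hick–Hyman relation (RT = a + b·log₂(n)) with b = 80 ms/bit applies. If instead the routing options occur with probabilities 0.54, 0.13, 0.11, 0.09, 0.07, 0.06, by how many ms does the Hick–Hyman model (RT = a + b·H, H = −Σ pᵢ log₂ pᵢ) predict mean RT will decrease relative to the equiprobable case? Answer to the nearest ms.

The RT saving is b·ΔH. Equiprobable H₀ = log₂(6) = 2.5850 bits; with the given probabilities H = 2.0377 bits.
b·(H₀ − H) = 80 × (2.5850 − 2.0377) = 43.78 ms.

44 ms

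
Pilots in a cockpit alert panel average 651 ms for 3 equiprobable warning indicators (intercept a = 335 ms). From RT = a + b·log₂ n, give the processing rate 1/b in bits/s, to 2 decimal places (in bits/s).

5.02 bits/s

Choice component = 651 − 335 = 316 ms over log₂(3) = 1.5850 bits.
b = 316 / 1.5850 = 199.374 ms/bit, so 1/b = 5.016 bits/s.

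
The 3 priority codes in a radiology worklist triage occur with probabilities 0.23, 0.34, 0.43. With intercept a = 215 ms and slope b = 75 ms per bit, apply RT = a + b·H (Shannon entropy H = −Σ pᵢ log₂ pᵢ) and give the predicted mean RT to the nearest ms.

Entropy contributions −pᵢ log₂ pᵢ: 0.4877, 0.5292, 0.5236; sum H = 1.5404 bits.
RT = a + bH = 215 + 75·1.5404 = 330.53 ms.

331 ms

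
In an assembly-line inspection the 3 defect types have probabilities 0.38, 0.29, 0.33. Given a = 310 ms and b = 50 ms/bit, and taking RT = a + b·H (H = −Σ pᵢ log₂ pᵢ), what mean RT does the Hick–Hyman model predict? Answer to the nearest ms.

Entropy contributions −pᵢ log₂ pᵢ: 0.5305, 0.5179, 0.5278; sum H = 1.5762 bits.
RT = a + bH = 310 + 50·1.5762 = 388.81 ms.

389 ms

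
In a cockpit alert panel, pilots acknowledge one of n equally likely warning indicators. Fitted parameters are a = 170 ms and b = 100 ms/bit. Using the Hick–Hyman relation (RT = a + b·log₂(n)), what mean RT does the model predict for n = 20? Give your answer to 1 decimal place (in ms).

log₂(20) = 4.3219 bits, so RT = 170 + 100 × 4.3219 ≈ 602.193 ms.

602.2 ms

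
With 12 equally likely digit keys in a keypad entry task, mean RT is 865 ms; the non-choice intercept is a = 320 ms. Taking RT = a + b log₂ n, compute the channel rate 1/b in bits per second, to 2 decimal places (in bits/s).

Choice component = 865 − 320 = 545 ms over log₂(12) = 3.5850 bits.
b = 545 / 3.5850 = 152.024 ms/bit, so 1/b = 6.578 bits/s.

6.58 bits/s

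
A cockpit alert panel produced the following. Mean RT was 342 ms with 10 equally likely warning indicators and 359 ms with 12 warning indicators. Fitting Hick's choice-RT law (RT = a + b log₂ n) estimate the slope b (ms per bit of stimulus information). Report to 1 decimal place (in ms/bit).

64.6 ms/bit

Slope: b = (359 − 342) / (log₂ 12 − log₂ 10) = 17/0.2630 = 64.630 ms/bit.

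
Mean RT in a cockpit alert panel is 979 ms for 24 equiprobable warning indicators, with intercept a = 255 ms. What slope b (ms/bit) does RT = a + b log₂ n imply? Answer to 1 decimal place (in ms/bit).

24 alternatives carry log₂ 24 = 4.5850 bits; the choice cost is 979 − 255 = 724 ms, so b = 724/4.5850 = 157.908 ms/bit.

157.9 ms/bit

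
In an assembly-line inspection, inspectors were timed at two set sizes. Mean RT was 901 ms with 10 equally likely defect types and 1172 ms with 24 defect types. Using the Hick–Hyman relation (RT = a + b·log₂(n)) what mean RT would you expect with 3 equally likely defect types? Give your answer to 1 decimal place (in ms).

Solve the two-equation system in a and b:
  b = (1172 − 901) / (log₂ 24 − log₂ 10) = 271 / (4.5850 − 3.3219) = 214.563 ms/bit
  a = 901 − 214.563 × 3.3219 = 188.238 ms
Then RT(3) = 188.238 + 214.563 × log₂ 3 = 188.238 + 214.563 × 1.5850 ≈ 528.312 ms.

528.3 ms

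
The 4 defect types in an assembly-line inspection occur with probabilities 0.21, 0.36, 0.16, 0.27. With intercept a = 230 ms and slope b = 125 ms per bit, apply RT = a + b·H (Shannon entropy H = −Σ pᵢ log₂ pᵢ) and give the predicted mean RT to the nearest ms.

Entropy contributions −pᵢ log₂ pᵢ: 0.4728, 0.5306, 0.4230, 0.5100; sum H = 1.9365 bits.
RT = a + bH = 230 + 125·1.9365 = 472.06 ms.

472 ms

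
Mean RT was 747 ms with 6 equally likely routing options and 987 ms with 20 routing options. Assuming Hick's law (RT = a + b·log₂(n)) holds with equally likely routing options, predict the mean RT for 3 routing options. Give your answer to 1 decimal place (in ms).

Fit slope and intercept:
  b = (987 − 747) / (log₂ 20 − log₂ 6) = 240 / (4.3219 − 2.5850) = 138.172 ms/bit
  a = 747 − 138.172 × 2.5850 = 389.831 ms
Then RT(3) = 389.831 + 138.172 × log₂ 3 = 389.831 + 138.172 × 1.5850 ≈ 608.828 ms.

608.8 ms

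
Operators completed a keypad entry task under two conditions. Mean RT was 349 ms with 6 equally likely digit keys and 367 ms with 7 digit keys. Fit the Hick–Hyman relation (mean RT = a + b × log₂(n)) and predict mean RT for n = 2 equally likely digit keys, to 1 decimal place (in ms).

With log₂ n on the abscissa the relation is linear; from the two conditions:
  b = (367 − 349) / (log₂ 7 − log₂ 6) = 18 / (2.8074 − 2.5850) = 80.938 ms/bit
  a = 349 − 80.938 × 2.5850 = 139.778 ms
Then RT(2) = 139.778 + 80.938 × log₂ 2 = 139.778 + 80.938 × 1 ≈ 220.716 ms.

220.7 ms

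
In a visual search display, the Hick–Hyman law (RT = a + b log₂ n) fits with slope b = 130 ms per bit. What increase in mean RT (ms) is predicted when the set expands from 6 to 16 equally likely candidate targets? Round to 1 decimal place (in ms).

Only the slope matters, since a is common to both: ΔRT = b·log₂(n₂/n₁).
log₂(16) − log₂(6) = 4 − 2.5850 = 1.4150.
ΔRT = 130 × 1.4150 = 183.955 ms.

184.0 ms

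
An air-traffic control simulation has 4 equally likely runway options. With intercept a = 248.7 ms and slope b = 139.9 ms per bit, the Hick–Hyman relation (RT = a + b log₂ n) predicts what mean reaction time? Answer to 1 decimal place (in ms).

log₂(4) = 2 bits, so RT = 248.7 + 139.9 × 2 ≈ 528.500 ms.

528.5 ms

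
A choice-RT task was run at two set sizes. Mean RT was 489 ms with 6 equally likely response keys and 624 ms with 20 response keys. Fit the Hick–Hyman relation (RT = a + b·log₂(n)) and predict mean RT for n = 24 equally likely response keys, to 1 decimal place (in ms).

Solve the two-equation system in a and b:
  b = (624 − 489) / (log₂ 20 − log₂ 6) = 135 / (4.3219 − 2.5850) = 77.722 ms/bit
  a = 489 − 77.722 × 2.5850 = 288.092 ms
Then RT(24) = 288.092 + 77.722 × log₂ 24 = 288.092 + 77.722 × 4.5850 ≈ 644.443 ms.

644.4 ms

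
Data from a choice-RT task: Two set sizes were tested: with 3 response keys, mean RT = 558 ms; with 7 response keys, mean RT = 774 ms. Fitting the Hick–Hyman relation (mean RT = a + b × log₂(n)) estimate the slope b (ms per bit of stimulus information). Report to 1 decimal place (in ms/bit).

Slope: b = (774 − 558) / (log₂ 7 − log₂ 3) = 216/1.2224 = 176.703 ms/bit.

176.7 ms/bit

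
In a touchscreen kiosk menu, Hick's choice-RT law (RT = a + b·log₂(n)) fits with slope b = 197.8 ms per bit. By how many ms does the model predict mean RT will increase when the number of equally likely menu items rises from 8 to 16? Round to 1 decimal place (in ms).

197.8 ms

The intercept a cancels: ΔRT = b·(log₂ n₂ − log₂ n₁) = b·log₂(n₂/n₁).
log₂(16) − log₂(8) = log₂(16/8) = log₂(2) = 1.
ΔRT = 197.8 × 1.0000 = 197.800 ms.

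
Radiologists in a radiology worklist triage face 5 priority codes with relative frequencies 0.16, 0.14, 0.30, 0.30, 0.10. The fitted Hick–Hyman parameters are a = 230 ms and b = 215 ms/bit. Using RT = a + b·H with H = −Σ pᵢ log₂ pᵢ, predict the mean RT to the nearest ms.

702 ms

H = 0.16·log₂(1/0.16) + 0.14·log₂(1/0.14) + 0.30·log₂(1/0.30) + 0.30·log₂(1/0.30) + 0.10·log₂(1/0.10) = 2.1945 bits.
RT = 230 + 215 × 2.1945 = 701.82 ms.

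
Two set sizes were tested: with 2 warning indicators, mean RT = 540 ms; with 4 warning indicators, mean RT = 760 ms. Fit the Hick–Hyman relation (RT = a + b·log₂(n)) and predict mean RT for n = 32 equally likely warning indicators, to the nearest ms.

With log₂ n on the abscissa the relation is linear; from the two conditions:
  b = (760 − 540) / (log₂ 4 − log₂ 2) = 220 / (2 − 1) = 220 ms/bit
  a = 540 − 220 × 1 = 320 ms
Then RT(32) = 320 + 220 × log₂ 32 = 320 + 220 × 5 ≈ 1420.000 ms.

1420 ms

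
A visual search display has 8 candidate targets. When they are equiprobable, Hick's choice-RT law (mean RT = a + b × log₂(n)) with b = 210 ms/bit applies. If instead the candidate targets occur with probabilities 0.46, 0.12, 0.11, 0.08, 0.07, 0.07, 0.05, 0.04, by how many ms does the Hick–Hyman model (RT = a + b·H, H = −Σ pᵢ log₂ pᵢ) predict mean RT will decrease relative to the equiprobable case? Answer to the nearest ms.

113 ms

The RT saving is b·ΔH. Equiprobable H₀ = log₂(8) = 3.0000 bits; with the given probabilities H = 2.4632 bits.
b·(H₀ − H) = 210 × (3.0000 − 2.4632) = 112.74 ms.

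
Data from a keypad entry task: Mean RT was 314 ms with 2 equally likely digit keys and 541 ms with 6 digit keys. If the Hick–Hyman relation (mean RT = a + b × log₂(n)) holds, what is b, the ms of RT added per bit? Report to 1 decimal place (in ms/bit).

143.2 ms/bit

The slope on a log₂ axis is (541 − 314) / (2.5850 − 1) = 143.221 ms/bit.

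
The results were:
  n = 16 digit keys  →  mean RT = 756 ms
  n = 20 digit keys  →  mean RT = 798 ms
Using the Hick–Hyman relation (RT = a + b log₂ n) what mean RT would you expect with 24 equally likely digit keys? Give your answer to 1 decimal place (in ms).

RT is linear in log₂ n, so two points fix the line:
  b = (798 − 756) / (log₂ 20 − log₂ 16) = 42 / (4.3219 − 4) = 130.464 ms/bit
  a = 756 − 130.464 × 4 = 234.144 ms
Then RT(24) = 234.144 + 130.464 × log₂ 24 = 234.144 + 130.464 × 4.5850 ≈ 832.316 ms.

832.3 ms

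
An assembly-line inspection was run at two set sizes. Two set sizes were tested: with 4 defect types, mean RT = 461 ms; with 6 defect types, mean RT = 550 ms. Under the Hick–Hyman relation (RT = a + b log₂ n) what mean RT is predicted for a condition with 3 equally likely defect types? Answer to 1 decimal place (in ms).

Solve the two-equation system in a and b:
  b = (550 − 461) / (log₂ 6 − log₂ 4) = 89 / (2.5850 − 2) = 152.147 ms/bit
  a = 461 − 152.147 × 2 = 156.707 ms
Then RT(3) = 156.707 + 152.147 × log₂ 3 = 156.707 + 152.147 × 1.5850 ≈ 397.853 ms.

397.9 ms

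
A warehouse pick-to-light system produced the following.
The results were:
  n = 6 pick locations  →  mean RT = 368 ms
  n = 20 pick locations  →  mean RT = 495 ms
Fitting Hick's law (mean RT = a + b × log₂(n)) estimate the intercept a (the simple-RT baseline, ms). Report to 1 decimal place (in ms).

179.0 ms

The slope on a log₂ axis is (495 − 368) / (4.3219 − 2.5850) = 73.116 ms/bit.
a = RT₁ − b·log₂ n₁ = 368 − 73.116 × 2.5850 = 178.998 ms.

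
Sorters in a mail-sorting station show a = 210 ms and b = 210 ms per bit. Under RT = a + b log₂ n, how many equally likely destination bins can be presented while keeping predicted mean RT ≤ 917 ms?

10

210·log₂ n ≤ 917 − 210 = 707, giving log₂ n ≤ 3.3667 and n ≤ 10.315. The largest whole number is 10.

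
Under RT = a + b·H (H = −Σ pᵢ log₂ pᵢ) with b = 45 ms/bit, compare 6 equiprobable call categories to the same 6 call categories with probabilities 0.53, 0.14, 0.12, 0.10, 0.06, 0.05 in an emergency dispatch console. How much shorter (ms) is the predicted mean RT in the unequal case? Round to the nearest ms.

Equiprobable entropy H₀ = log₂ 6 = 2.5850 bits.
Skewed entropy H = −Σ pᵢ log₂ pᵢ = 2.0414 bits.
ΔRT = b·(H₀ − H) = 45 × 0.5435 = 24.46 ms.

24 ms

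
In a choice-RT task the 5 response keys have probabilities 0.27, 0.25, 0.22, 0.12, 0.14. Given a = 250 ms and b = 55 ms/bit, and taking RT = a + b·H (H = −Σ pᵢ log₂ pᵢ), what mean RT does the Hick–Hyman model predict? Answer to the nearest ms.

Entropy contributions −pᵢ log₂ pᵢ: 0.5100, 0.5000, 0.4806, 0.3671, 0.3971; sum H = 2.2548 bits.
RT = a + bH = 250 + 55·2.2548 = 374.01 ms.

374 ms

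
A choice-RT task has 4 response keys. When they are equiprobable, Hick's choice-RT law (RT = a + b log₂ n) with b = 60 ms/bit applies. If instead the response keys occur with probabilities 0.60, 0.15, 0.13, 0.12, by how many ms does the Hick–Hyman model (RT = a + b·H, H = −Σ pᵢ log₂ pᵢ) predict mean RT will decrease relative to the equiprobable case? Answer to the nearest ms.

24 ms

Equiprobable entropy H₀ = log₂ 4 = 2.0000 bits.
Skewed entropy H = −Σ pᵢ log₂ pᵢ = 1.6024 bits.
ΔRT = b·(H₀ − H) = 60 × 0.3976 = 23.85 ms.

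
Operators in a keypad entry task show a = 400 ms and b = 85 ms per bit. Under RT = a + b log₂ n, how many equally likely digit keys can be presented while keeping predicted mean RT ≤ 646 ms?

7

Set 400 + 85·log₂ n ≤ 646 → log₂ n ≤ (646 − 400)/85 = 2.8941.
So n ≤ 2^2.8941 = 7.434; the largest integer n is 7.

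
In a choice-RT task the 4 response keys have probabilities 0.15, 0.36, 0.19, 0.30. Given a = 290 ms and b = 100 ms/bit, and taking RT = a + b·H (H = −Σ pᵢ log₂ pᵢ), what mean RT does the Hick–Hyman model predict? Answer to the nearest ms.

482 ms

Entropy contributions −pᵢ log₂ pᵢ: 0.4105, 0.5306, 0.4552, 0.5211; sum H = 1.9175 bits.
RT = a + bH = 290 + 100·1.9175 = 481.75 ms.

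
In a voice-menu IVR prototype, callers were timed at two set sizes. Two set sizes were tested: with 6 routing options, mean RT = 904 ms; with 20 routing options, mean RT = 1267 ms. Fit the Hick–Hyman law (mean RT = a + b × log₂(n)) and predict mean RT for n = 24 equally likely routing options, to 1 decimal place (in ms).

1322.0 ms

Fit slope and intercept:
  b = (1267 − 904) / (log₂ 20 − log₂ 6) = 363 / (4.3219 − 2.5850) = 208.985 ms/bit
  a = 904 − 208.985 × 2.5850 = 363.781 ms
Then RT(24) = 363.781 + 208.985 × log₂ 24 = 363.781 + 208.985 × 4.5850 ≈ 1321.970 ms.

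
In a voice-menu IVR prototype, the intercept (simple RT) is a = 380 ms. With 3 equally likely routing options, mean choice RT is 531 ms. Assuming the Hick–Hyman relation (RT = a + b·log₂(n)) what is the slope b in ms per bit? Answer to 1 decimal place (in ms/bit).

b = (531 − 380) / log₂(3) = 151 / 1.5850 = 95.270 ms/bit.

95.3 ms/bit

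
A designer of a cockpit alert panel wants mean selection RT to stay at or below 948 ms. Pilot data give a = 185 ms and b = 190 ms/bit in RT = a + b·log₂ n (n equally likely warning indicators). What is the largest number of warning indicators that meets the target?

16

Set 185 + 190·log₂ n ≤ 948 → log₂ n ≤ (948 − 185)/190 = 4.0158.
So n ≤ 2^4.0158 = 16.176; the largest integer n is 16.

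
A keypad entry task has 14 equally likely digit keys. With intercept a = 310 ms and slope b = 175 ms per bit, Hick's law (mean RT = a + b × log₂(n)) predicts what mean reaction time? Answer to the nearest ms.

976 ms

log₂(14) = 3.8074 bits, so RT = 310 + 175 × 3.8074 ≈ 976.287 ms.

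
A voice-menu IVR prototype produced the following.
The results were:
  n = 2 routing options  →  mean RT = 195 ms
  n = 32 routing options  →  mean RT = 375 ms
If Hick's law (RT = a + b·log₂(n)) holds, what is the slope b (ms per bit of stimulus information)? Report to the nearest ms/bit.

45 ms/bit

The slope on a log₂ axis is (375 − 195) / (5 − 1) = 45 ms/bit.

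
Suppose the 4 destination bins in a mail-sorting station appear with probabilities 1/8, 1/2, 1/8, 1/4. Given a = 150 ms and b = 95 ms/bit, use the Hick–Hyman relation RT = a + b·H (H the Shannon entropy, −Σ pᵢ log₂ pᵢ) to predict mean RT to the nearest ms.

H = −Σ pᵢ log₂ pᵢ = 0.125·3 + 0.5·1 + 0.125·3 + 0.25·2 = 1.750 bits.
RT = 150 + 95 × 1.750 = 316.25 ms.

316 ms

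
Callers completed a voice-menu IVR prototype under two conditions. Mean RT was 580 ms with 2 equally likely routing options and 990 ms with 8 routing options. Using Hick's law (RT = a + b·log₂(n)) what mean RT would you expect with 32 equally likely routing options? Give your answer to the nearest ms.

1400 ms

RT is linear in log₂ n, so two points fix the line:
  b = (990 − 580) / (log₂ 8 − log₂ 2) = 410 / (3 − 1) = 205 ms/bit
  a = 580 − 205 × 1 = 375 ms
Then RT(32) = 375 + 205 × log₂ 32 = 375 + 205 × 5 ≈ 1400.000 ms.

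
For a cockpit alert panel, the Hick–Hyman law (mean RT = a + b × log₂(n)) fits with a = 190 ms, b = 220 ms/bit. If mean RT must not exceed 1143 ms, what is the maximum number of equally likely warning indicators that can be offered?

20

Set 190 + 220·log₂ n ≤ 1143 → log₂ n ≤ (1143 − 190)/220 = 4.3318.
So n ≤ 2^4.3318 = 20.138; the largest integer n is 20.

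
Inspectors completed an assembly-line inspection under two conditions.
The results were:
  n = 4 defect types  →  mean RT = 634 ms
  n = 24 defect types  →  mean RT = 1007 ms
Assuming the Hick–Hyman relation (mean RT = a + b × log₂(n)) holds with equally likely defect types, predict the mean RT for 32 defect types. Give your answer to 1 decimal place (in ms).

1066.9 ms

Fit slope and intercept:
  b = (1007 − 634) / (log₂ 24 − log₂ 4) = 373 / (4.5850 − 2) = 144.296 ms/bit
  a = 634 − 144.296 × 2 = 345.408 ms
Then RT(32) = 345.408 + 144.296 × log₂ 32 = 345.408 + 144.296 × 5 ≈ 1066.888 ms.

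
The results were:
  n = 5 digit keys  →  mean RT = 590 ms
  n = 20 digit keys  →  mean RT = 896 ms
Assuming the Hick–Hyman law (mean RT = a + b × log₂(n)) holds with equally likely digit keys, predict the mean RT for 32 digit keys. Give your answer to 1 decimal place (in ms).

Solve the two-equation system in a and b:
  b = (896 − 590) / (log₂ 20 − log₂ 5) = 306 / (4.3219 − 2.3219) = 153.000 ms/bit
  a = 590 − 153.000 × 2.3219 = 234.745 ms
Then RT(32) = 234.745 + 153.000 × log₂ 32 = 234.745 + 153.000 × 5 ≈ 999.745 ms.

999.7 ms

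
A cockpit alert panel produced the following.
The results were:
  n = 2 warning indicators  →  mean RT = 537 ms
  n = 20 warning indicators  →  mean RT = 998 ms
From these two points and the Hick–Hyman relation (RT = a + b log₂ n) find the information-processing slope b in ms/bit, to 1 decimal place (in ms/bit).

138.8 ms/bit

b = (RT₂ − RT₁)/(log₂ n₂ − log₂ n₁) = (998 − 537)/(4.3219 − 1) = 138.775 ms/bit.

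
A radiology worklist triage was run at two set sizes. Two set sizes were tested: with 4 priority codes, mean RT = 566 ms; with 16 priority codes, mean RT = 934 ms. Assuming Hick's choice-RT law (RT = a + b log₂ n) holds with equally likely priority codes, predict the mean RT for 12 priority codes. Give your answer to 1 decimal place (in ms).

857.6 ms

RT is linear in log₂ n, so two points fix the line:
  b = (934 − 566) / (log₂ 16 − log₂ 4) = 368 / (4 − 2) = 184.000 ms/bit
  a = 566 − 184.000 × 2 = 198.000 ms
Then RT(12) = 198.000 + 184.000 × log₂ 12 = 198.000 + 184.000 × 3.5850 ≈ 857.633 ms.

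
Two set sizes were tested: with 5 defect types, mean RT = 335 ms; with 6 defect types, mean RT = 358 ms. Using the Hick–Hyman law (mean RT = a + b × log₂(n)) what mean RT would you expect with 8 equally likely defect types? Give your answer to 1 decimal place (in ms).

394.3 ms

With log₂ n on the abscissa the relation is linear; from the two conditions:
  b = (358 − 335) / (log₂ 6 − log₂ 5) = 23 / (2.5850 − 2.3219) = 87.441 ms/bit
  a = 335 − 87.441 × 2.3219 = 131.968 ms
Then RT(8) = 131.968 + 87.441 × log₂ 8 = 131.968 + 87.441 × 3 ≈ 394.291 ms.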